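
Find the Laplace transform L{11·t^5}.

L{t^n} = n!/s^(n+1), so L{t^5} = 120/s^6. Then L{11·t^5} = 11·120/s^6 = 1320/s^6

Final answer: 1320/s^6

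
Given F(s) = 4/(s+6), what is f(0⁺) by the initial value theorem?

f(0⁺) = lim_{s→∞} s·4/(s+6) = lim_{s→∞} 4s/(s+6) = 4

Final answer: 4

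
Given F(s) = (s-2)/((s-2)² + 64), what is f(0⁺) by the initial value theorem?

f(0⁺) = lim_{s→∞} sF(s) = lim_{s→∞} s(s-2)/((s-2)² + 64) = 1

Final answer: 1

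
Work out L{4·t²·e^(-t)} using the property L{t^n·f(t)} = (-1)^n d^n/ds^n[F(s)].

L{e^(-t)} = 1/(s+1). d/ds[1/(s+1)] = -1/(s+1)². d²/ds²[1/(s+1)] = 2/(s+1)³. So L{t²·e^(-t)} = (-1)² · 2/(s+1)³ = 2/(s+1)³. Then L{4·t²·e^(-t)} = 4·2/(s+1)³ = 8/(s+1)³

Final answer: 8/(s+1)³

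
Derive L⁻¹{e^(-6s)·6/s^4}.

L⁻¹{6/s^4} = t^3. By the time shift theorem, L⁻¹{e^(-as)F(s)} = u(t-a)f(t-a) with a=6, so L⁻¹{e^(-6s)·6/s^4} = u(t-6)·(t-6)^3

Final answer: u(t-6)·(t-6)^3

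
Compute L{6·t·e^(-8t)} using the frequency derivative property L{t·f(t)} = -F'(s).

L{e^(-8t)} = 1/(s+8). By frequency derivative: L{t·e^(-8t)} = -d/ds[1/(s+8)] = -(-1)/(s+8)² = 1/(s+8)². Then L{6·t·e^(-8t)} = 6·1/(s+8)² = 6/(s+8)²

Final answer: 6/(s+8)²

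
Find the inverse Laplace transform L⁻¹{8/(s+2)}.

L⁻¹{1/(s-a)} = e^(at), so L⁻¹{1/(s+2)} = e^(-2t), and L⁻¹{8/(s+2)} = 8·e^(-2t)

Final answer: 8·e^(-2t)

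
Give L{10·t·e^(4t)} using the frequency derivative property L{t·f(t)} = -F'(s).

L{e^(4t)} = 1/(s-4). By frequency derivative: L{t·e^(4t)} = -d/ds[1/(s-4)] = -(-1)/(s-4)² = 1/(s-4)². Then L{10·t·e^(4t)} = 10·1/(s-4)² = 10/(s-4)²

Final answer: 10/(s-4)²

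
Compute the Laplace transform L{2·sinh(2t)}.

L{sinh(ωt)} = ω/(s² - ω²), so L{sinh(2t)} = 2/(s² - 4). Then L{2·sinh(2t)} = 2·2/(s² - 4) = 4/(s² - 4)

Final answer: 4/(s² - 4)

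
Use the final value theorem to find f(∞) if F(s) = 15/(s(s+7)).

f(∞) = lim_{s→0} s·15/(s(s+7)) = lim_{s→0} 15/(s+7) = 15/7 = 15/7

Final answer: 15/7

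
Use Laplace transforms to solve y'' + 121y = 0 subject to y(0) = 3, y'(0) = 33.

L{y''} + 121L{y} = 0. s²Y - 3s - 33 + 121Y = 0. Y(s² + 121) = 3s + 33. Y = (3s + 33)/(s² + 121). Inverting: y(t) = 3cos(11t) + 3sin(11t)

Final answer: y(t) = 3cos(11t) + 3sin(11t)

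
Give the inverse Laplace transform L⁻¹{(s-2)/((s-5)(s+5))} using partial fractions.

Using partial fractions, f(t) = (3e^(5t) + 7e^(-5t))/10

Final answer: (3e^(5t) + 7e^(-5t))/10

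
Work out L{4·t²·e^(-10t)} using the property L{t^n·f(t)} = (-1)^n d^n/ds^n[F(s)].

L{e^(-10t)} = 1/(s+10). d/ds[1/(s+10)] = -1/(s+10)². d²/ds²[1/(s+10)] = 2/(s+10)³. So L{t²·e^(-10t)} = (-1)² · 2/(s+10)³ = 2/(s+10)³. Then L{4·t²·e^(-10t)} = 4·2/(s+10)³ = 8/(s+10)³

Final answer: 8/(s+10)³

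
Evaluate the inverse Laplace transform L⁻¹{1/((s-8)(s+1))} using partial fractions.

Decompose: A/(s-8) + B/(s+1). A = 1/9, B = -1/9. f(t) = (e^(8t) - e^(-t))/9

Final answer: (e^(8t) - e^(-t))/9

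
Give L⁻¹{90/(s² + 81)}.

This is the form c·a/(s² + a²) with a = 9, c = 10. L⁻¹ = 10·sin(9t)

Final answer: 10·sin(9t)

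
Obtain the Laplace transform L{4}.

L{4} = 4 · L{1} = 4/s

Final answer: 4/s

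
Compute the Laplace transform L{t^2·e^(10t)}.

L{t^n·e^(at)} = n!/(s-a)^(n+1), so L{t^2·e^(10t)} = 2/(s-10)^3

Final answer: 2/(s-10)^3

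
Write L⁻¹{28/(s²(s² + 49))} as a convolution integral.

28/(s²(s² + 49)) = (1/s²)·(28/(s² + 49)) = L{t}·L{4·sin(7t)}. So f(t) = t*(4·sin(7t)) = ∫₀ᵗ 4τ·sin(7(t-τ)) dτ

Final answer: ∫₀ᵗ 4τ·sin(7(t-τ)) dτ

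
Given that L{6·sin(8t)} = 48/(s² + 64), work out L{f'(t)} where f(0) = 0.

L{f'(t)} = s·F(s) - f(0) = s·48/(s² + 64) - 0 = 48s/(s² + 64)

Final answer: 48s/(s² + 64)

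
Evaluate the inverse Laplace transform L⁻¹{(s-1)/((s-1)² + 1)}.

Using frequency shift, L⁻¹{(s-1)/((s-1)² + 1)} = e^t·cos(t)

Final answer: e^t·cos(t)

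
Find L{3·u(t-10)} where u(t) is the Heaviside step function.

L{u(t-a)} = e^(-as)/s. Here a=10, so L{u(t-10)} = e^(-10s)/s, and L{3·u(t-10)} = 3·e^(-10s)/s

Final answer: 3·e^(-10s)/s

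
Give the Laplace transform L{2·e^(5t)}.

L{e^(at)} = 1/(s-a), so L{e^(5t)} = 1/(s-5). Then L{2·e^(5t)} = 2/(s-5)

Final answer: 2/(s-5)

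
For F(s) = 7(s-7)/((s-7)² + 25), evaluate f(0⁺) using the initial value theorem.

f(0⁺) = lim_{s→∞} sF(s) = lim_{s→∞} 7s(s-7)/((s-7)² + 25) = 7

Final answer: 7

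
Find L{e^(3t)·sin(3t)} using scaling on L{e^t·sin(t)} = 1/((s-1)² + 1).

Scaling with a=3: L{e^(3t)·sin(3t)} = (1/3) · 1/((s/3-1)² + 1). Simplifying: 3/((s-3)² + 9)

Final answer: 3/((s-3)² + 9)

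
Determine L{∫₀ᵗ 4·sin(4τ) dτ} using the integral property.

L{∫₀ᵗ f(τ)dτ} = F(s)/s with F(s) = 16/(s² + 16), so the result is (16/(s² + 16))/s = 16/(s(s² + 16))

Final answer: 16/(s(s² + 16))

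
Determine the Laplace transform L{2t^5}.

L{2t^5} = 2 · L{t^5} = 2 · 120/s^6 = 240/s^6

Final answer: 240/s^6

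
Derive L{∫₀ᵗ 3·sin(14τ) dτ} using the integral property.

L{∫₀ᵗ f(τ)dτ} = F(s)/s with F(s) = 42/(s² + 196), so the result is (42/(s² + 196))/s = 42/(s(s² + 196))

Final answer: 42/(s(s² + 196))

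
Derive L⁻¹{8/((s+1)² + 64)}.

Form: b/((s-a)² + b²) → e^(at)sin(bt). With a=-1, b=8

Final answer: e^(-t)·sin(8t)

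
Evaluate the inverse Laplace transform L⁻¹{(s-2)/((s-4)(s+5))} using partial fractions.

Using partial fractions, f(t) = (2e^(4t) + 7e^(-5t))/9

Final answer: (2e^(4t) + 7e^(-5t))/9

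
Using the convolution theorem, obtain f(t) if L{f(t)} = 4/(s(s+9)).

4/(s(s+9)) = (4/s)·(1/(s+9)) = L{4}·L{e^(-9t)}. By convolution, f(t) = 4*e^(-9t) = ∫₀ᵗ 4·e^(-9τ) dτ = 4·(1 - e^(-9t))/9

Final answer: 4·(1 - e^(-9t))/9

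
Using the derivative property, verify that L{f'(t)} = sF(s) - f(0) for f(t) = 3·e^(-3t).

f'(t) = -9e^(-3t). Direct: L{f'(t)} = -9/(s+3). Property: s·3/(s+3) - 3 = (3s - 3(s+3))/(s+3) = -9/(s+3). ✓

Final answer: -9/(s+3)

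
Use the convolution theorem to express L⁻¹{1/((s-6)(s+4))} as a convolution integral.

1/((s-6)(s+4)) = (1/(s-6))·(1/(s+4)) = L{e^(6t)}·L{e^(-4t)}. So f(t) = e^(6t)*e^(-4t) = ∫₀ᵗ e^(6τ)·e^(-4(t-τ)) dτ

Final answer: ∫₀ᵗ e^(6τ)·e^(-4(t-τ)) dτ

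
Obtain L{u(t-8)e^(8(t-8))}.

u(t-a)f(t-a) with f(t)=e^(8t). L{e^(8t)} = 1/(s-8). By time shift: e^(-8s)/(s-8)

Final answer: e^(-8s)/(s-8)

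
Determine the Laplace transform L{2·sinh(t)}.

L{sinh(ωt)} = ω/(s² - ω²), so L{sinh(t)} = 1/(s² - 1). Then L{2·sinh(t)} = 2·1/(s² - 1) = 2/(s² - 1)

Final answer: 2/(s² - 1)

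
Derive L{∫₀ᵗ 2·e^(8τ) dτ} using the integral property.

L{∫₀ᵗ f(τ)dτ} = F(s)/s with F(s) = 2/(s-8), so L{∫₀ᵗ 2·e^(8τ) dτ} = 2/(s(s-8))

Final answer: 2/(s(s-8))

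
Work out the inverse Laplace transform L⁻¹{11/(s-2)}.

L⁻¹{1/(s-a)} = e^(at), so L⁻¹{1/(s-2)} = e^(2t), and L⁻¹{11/(s-2)} = 11·e^(2t)

Final answer: 11·e^(2t)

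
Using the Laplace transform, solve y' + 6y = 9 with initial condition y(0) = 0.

sY + 6Y = 9/s. Y = 9/(s(s+6)). Partial fractions: Y = 3/2/s - 3/2/(s+6)

Final answer: y(t) = 3/2(1 - e^(-6t))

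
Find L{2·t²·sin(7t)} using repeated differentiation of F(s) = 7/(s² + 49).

F(s) = 7/(s² + 49). F'(s) = -14s/(s² + 49)². F''(s) = -14(49 - 3s²)/(s² + 49)³ = (42s² - 686)/(s² + 49)³. So L{t²·sin(7t)} = (-1)² F''(s) = (42s² - 686)/(s² + 49)³. Then L{2·t²·sin(7t)} = 2·(42s² - 686)/(s² + 49)³ = (84s² - 1372)/(s² + 49)³

Final answer: (84s² - 1372)/(s² + 49)³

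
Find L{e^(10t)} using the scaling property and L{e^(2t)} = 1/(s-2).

Using L{f(at)} = (1/a)F(s/a) with a=5 and f(t) = e^(2t): L{e^(10t)} = (1/5) · 1/((s/5)-2) = (1/5) · 5/(s-10) = 1/(s-10)

Final answer: 1/(s-10)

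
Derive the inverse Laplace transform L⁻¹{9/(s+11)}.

L⁻¹{1/(s-a)} = e^(at), so L⁻¹{1/(s+11)} = e^(-11t), and L⁻¹{9/(s+11)} = 9·e^(-11t)

Final answer: 9·e^(-11t)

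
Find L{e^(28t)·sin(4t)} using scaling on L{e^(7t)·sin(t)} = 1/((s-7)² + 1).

Scaling with a=4: L{e^(28t)·sin(4t)} = (1/4) · 1/((s/4-7)² + 1). Simplifying: 4/((s-28)² + 16)

Final answer: 4/((s-28)² + 16)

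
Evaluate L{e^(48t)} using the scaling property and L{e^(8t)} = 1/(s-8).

Using L{f(at)} = (1/a)F(s/a) with a=6 and f(t) = e^(8t): L{e^(48t)} = (1/6) · 1/((s/6)-8) = (1/6) · 6/(s-48) = 1/(s-48)

Final answer: 1/(s-48)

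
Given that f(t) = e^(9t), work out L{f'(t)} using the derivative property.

f(0) = 1, F(s) = 1/(s-9). L{f'(t)} = s·F(s) - f(0) = s/(s-9) - 1 = (s - (s-9))/(s-9) = 9/(s-9)

Final answer: 9/(s-9)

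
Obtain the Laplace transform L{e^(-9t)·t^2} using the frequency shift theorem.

L{e^(at)·t^n} = n!/(s-a)^(n+1), so L{e^(-9t)·t^2} = 2/(s+9)^3

Final answer: 2/(s+9)^3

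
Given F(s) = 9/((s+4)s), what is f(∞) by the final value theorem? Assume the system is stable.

f(∞) = lim_{s→0} sF(s) = lim_{s→0} 9/(s+4) = 9/4

Final answer: 9/4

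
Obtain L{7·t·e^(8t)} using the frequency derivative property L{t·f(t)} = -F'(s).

L{e^(8t)} = 1/(s-8). By frequency derivative: L{t·e^(8t)} = -d/ds[1/(s-8)] = -(-1)/(s-8)² = 1/(s-8)². Then L{7·t·e^(8t)} = 7·1/(s-8)² = 7/(s-8)²

Final answer: 7/(s-8)²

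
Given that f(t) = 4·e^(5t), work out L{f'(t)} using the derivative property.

f(0) = 4, F(s) = 4/(s-5). L{f'(t)} = s·F(s) - f(0) = 4s/(s-5) - 4 = (4s - 4(s-5))/(s-5) = 20/(s-5)

Final answer: 20/(s-5)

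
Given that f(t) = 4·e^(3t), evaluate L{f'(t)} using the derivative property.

f(0) = 4, F(s) = 4/(s-3). L{f'(t)} = s·F(s) - f(0) = 4s/(s-3) - 4 = (4s - 4(s-3))/(s-3) = 12/(s-3)

Final answer: 12/(s-3)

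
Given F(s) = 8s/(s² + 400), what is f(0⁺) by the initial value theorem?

f(0⁺) = lim_{s→∞} s·8s/(s² + 400) = lim_{s→∞} 8s²/(s² + 400) = 8

Final answer: 8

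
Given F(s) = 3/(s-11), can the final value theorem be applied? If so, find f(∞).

sF(s) = 3s/(s-11) has a pole at s = 11 in the right half-plane. Theorem does NOT apply (unstable system; f(t) = 3·e^(11t) grows without bound).

Final answer: Not applicable (unstable)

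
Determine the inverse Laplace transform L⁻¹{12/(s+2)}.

L⁻¹{1/(s-a)} = e^(at), so L⁻¹{1/(s+2)} = e^(-2t), and L⁻¹{12/(s+2)} = 12·e^(-2t)

Final answer: 12·e^(-2t)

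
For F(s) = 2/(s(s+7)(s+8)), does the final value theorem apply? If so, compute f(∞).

Poles of sF(s) = 2/((s+7)(s+8)) are at s = -7 and s = -8, both in the left half-plane. Theorem applies. f(∞) = lim_{s→0} sF(s) = 2/(7·8) = 1/28

Final answer: 1/28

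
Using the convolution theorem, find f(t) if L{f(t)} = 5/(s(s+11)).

5/(s(s+11)) = (5/s)·(1/(s+11)) = L{5}·L{e^(-11t)}. By convolution, f(t) = 5*e^(-11t) = ∫₀ᵗ 5·e^(-11τ) dτ = 5·(1 - e^(-11t))/11

Final answer: 5·(1 - e^(-11t))/11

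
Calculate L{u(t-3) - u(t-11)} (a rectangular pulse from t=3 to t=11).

L{u(t-a)} = e^(-as)/s. L{u(t-3) - u(t-11)} = (e^(-3s) - e^(-11s))/s

Final answer: (e^(-3s) - e^(-11s))/s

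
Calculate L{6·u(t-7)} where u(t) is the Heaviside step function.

L{u(t-a)} = e^(-as)/s. Here a=7, so L{u(t-7)} = e^(-7s)/s, and L{6·u(t-7)} = 6·e^(-7s)/s

Final answer: 6·e^(-7s)/s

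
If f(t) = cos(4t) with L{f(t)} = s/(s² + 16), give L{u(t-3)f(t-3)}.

Time shift theorem: L{u(t-a)f(t-a)} = e^(-as)F(s). Here a=3, F(s) = s/(s² + 16), so L{u(t-3)f(t-3)} = e^(-3s)·s/(s² + 16)

Final answer: e^(-3s)·s/(s² + 16)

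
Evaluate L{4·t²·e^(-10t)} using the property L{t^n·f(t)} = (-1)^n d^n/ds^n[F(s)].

L{e^(-10t)} = 1/(s+10). d/ds[1/(s+10)] = -1/(s+10)². d²/ds²[1/(s+10)] = 2/(s+10)³. So L{t²·e^(-10t)} = (-1)² · 2/(s+10)³ = 2/(s+10)³. Then L{4·t²·e^(-10t)} = 4·2/(s+10)³ = 8/(s+10)³

Final answer: 8/(s+10)³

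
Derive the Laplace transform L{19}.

L{19} = 19 · L{1} = 19/s

Final answer: 19/s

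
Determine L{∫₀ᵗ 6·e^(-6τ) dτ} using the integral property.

L{∫₀ᵗ f(τ)dτ} = F(s)/s with F(s) = 6/(s+6), so L{∫₀ᵗ 6·e^(-6τ) dτ} = 6/(s(s+6))

Final answer: 6/(s(s+6))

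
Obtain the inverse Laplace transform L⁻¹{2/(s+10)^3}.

L⁻¹{n!/(s-a)^(n+1)} = t^n·e^(at), so L⁻¹{2/(s+10)^3} = t^2·e^(-10t)

Final answer: t^2·e^(-10t)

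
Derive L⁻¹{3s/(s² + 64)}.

This is the form c·s/(s² + a²) with a = 8, c = 3. L⁻¹ = 3·cos(8t)

Final answer: 3·cos(8t)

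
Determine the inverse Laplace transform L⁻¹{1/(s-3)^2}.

L⁻¹{n!/(s-a)^(n+1)} = t^n·e^(at), so L⁻¹{1/(s-3)^2} = t·e^(3t)

Final answer: t·e^(3t)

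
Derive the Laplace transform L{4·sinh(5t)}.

L{sinh(ωt)} = ω/(s² - ω²), so L{sinh(5t)} = 5/(s² - 25). Then L{4·sinh(5t)} = 4·5/(s² - 25) = 20/(s² - 25)

Final answer: 20/(s² - 25)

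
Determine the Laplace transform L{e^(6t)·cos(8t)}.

L{e^(at)·cos(ωt)} = (s-a)/((s-a)² + ω²), so L{e^(6t)·cos(8t)} = (s-6)/((s-6)² + 64)

Final answer: (s-6)/((s-6)² + 64)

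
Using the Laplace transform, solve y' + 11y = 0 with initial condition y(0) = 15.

L{y'} + 11L{y} = 0. sY - 15 + 11Y = 0. Y(s+11) = 15. Y = 15/(s+11)

Final answer: y(t) = 15e^(-11t)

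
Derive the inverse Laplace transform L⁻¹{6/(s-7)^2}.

L⁻¹{n!/(s-a)^(n+1)} = t^n·e^(at) with n=1, a=7. So L⁻¹{1/(s-7)^2} = t·e^(7t), and L⁻¹{6/(s-7)^2} = (6/1)·t·e^(7t) = 6·t·e^(7t)

Final answer: 6·t·e^(7t)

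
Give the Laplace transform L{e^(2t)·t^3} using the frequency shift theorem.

L{e^(at)·t^n} = n!/(s-a)^(n+1), so L{e^(2t)·t^3} = 6/(s-2)^4

Final answer: 6/(s-2)^4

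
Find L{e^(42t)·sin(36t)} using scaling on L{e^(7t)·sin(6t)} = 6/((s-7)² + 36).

Scaling with a=6: L{e^(42t)·sin(36t)} = (1/6) · 6/((s/6-7)² + 36). Simplifying: 36/((s-42)² + 1296)

Final answer: 36/((s-42)² + 1296)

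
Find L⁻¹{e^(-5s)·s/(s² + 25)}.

L⁻¹{s/(s² + 25)} = cos(5t). By the time shift theorem, L⁻¹{e^(-as)F(s)} = u(t-a)f(t-a) with a=5, so L⁻¹{e^(-5s)·s/(s² + 25)} = u(t-5)·cos(5(t-5))

Final answer: u(t-5)·cos(5(t-5))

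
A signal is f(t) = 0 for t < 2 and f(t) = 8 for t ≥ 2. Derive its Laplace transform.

f(t) = 8·u(t-2). L{u(t-2)} = e^(-2s)/s, so L{f(t)} = 8·e^(-2s)/s

Final answer: 8·e^(-2s)/s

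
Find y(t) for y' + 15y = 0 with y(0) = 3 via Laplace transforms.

L{y'} + 15L{y} = 0. sY - 3 + 15Y = 0. Y(s+15) = 3. Y = 3/(s+15)

Final answer: y(t) = 3e^(-15t)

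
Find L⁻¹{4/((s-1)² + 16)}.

Form: b/((s-a)² + b²) → e^(at)sin(bt). With a=1, b=4

Final answer: e^t·sin(4t)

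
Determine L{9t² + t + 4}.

L{9t² + t + 4} = 9·2/s³ + 1/s² + 4/s = 18/s³ + 1/s² + 4/s

Final answer: 18/s³ + 1/s² + 4/s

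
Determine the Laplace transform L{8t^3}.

L{8t^3} = 8 · L{t^3} = 8 · 6/s^4 = 48/s^4

Final answer: 48/s^4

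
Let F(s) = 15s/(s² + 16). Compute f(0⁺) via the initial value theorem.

f(0⁺) = lim_{s→∞} s·15s/(s² + 16) = lim_{s→∞} 15s²/(s² + 16) = 15

Final answer: 15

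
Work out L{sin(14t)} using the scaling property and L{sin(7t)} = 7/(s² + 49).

Using L{f(at)} = (1/a)F(s/a) with a=2: L{sin(14t)} = (1/2) · 7/((s/2)² + 49) = (1/2) · 7·4/(s² + 196) = 14/(s² + 196)

Final answer: 14/(s² + 196)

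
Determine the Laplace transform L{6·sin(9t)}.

L{sin(ωt)} = ω/(s² + ω²), so L{sin(9t)} = 9/(s² + 81). Then L{6·sin(9t)} = 6·9/(s² + 81) = 54/(s² + 81)

Final answer: 54/(s² + 81)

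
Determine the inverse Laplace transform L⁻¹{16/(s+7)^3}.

L⁻¹{n!/(s-a)^(n+1)} = t^n·e^(at) with n=2, a=-7. So L⁻¹{2/(s+7)^3} = t^2·e^(-7t), and L⁻¹{16/(s+7)^3} = (16/2)·t^2·e^(-7t) = 8·t^2·e^(-7t)

Final answer: 8·t^2·e^(-7t)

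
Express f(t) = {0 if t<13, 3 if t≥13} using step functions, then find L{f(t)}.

f(t) = 3·u(t-13). L{u(t-13)} = e^(-13s)/s, so L{f(t)} = 3·e^(-13s)/s

Final answer: 3·e^(-13s)/s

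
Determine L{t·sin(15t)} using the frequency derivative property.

L{sin(15t)} = 15/(s² + 225). By L{t·f(t)} = -F'(s): -d/ds[15/(s² + 225)] = -(15)·(-2s)/(s² + 225)² = 30s/(s² + 225)²

Final answer: 30s/(s² + 225)²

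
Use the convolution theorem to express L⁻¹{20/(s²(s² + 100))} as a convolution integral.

20/(s²(s² + 100)) = (1/s²)·(20/(s² + 100)) = L{t}·L{2·sin(10t)}. So f(t) = t*(2·sin(10t)) = ∫₀ᵗ 2τ·sin(10(t-τ)) dτ

Final answer: ∫₀ᵗ 2τ·sin(10(t-τ)) dτ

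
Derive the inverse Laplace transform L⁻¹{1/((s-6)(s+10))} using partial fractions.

Decompose: A/(s-6) + B/(s+10). A = 1/16, B = -1/16. f(t) = (e^(6t) - e^(-10t))/16

Final answer: (e^(6t) - e^(-10t))/16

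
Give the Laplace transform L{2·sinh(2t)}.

L{sinh(ωt)} = ω/(s² - ω²), so L{sinh(2t)} = 2/(s² - 4). Then L{2·sinh(2t)} = 2·2/(s² - 4) = 4/(s² - 4)

Final answer: 4/(s² - 4)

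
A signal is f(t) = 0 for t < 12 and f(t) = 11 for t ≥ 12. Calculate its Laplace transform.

f(t) = 11·u(t-12). L{u(t-12)} = e^(-12s)/s, so L{f(t)} = 11·e^(-12s)/s

Final answer: 11·e^(-12s)/s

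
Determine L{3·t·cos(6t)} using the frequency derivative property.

L{cos(6t)} = s/(s² + 36). Derivative: d/ds[s/(s² + 36)] = [(s² + 36) - s·2s]/(s² + 36)² = (36 - s²)/(s² + 36)². So L{t·cos(6t)} = -F'(s) = (s² - 36)/(s² + 36)². Then L{3·t·cos(6t)} = 3·(s² - 36)/(s² + 36)²

Final answer: 3·(s² - 36)/(s² + 36)²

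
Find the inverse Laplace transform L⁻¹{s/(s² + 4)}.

L⁻¹{s/(s² + 4)} = cos(2t)

Final answer: cos(2t)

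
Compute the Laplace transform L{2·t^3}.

L{t^n} = n!/s^(n+1), so L{t^3} = 6/s^4. Then L{2·t^3} = 2·6/s^4 = 12/s^4

Final answer: 12/s^4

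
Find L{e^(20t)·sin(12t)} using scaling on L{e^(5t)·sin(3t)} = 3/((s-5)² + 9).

Scaling with a=4: L{e^(20t)·sin(12t)} = (1/4) · 3/((s/4-5)² + 9). Simplifying: 12/((s-20)² + 144)

Final answer: 12/((s-20)² + 144)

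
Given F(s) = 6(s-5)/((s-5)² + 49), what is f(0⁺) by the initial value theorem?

f(0⁺) = lim_{s→∞} sF(s) = lim_{s→∞} 6s(s-5)/((s-5)² + 49) = 6

Final answer: 6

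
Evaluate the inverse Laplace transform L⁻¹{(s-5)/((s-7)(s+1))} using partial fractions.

Using partial fractions, f(t) = (2e^(7t) + 6e^(-t))/8

Final answer: (2e^(7t) + 6e^(-t))/8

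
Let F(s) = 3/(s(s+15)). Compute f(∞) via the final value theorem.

f(∞) = lim_{s→0} s·3/(s(s+15)) = lim_{s→0} 3/(s+15) = 3/15 = 1/5

Final answer: 1/5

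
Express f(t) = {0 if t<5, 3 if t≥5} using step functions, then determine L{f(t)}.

f(t) = 3·u(t-5). L{u(t-5)} = e^(-5s)/s, so L{f(t)} = 3·e^(-5s)/s

Final answer: 3·e^(-5s)/s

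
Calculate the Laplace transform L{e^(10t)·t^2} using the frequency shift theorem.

L{e^(at)·t^n} = n!/(s-a)^(n+1), so L{e^(10t)·t^2} = 2/(s-10)^3

Final answer: 2/(s-10)^3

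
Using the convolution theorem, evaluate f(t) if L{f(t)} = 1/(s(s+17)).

1/(s(s+17)) = (1/s)·(1/(s+17)) = L{1}·L{e^(-17t)}. By convolution, f(t) = 1*e^(-17t) = ∫₀ᵗ 1·e^(-17τ) dτ = (1 - e^(-17t))/17

Final answer: (1 - e^(-17t))/17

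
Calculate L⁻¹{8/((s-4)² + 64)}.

Form: b/((s-a)² + b²) → e^(at)sin(bt). With a=4, b=8

Final answer: e^(4t)·sin(8t)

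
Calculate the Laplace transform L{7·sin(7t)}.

L{sin(ωt)} = ω/(s² + ω²), so L{sin(7t)} = 7/(s² + 49). Then L{7·sin(7t)} = 7·7/(s² + 49) = 49/(s² + 49)

Final answer: 49/(s² + 49)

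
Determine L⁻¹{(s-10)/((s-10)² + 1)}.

Using frequency shift: L⁻¹{(s-a)/((s-a)² + b²)} = e^(at)cos(bt). Here a=10, b=1

Final answer: e^(10t)·cos(t)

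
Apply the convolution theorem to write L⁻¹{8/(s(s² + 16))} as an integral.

8/(s(s² + 16)) = (1/s)·(8/(s² + 16)) = L{1}·L{2·sin(4t)}. So f(t) = 1*(2·sin(4t)) = ∫₀ᵗ 2·sin(4τ) dτ

Final answer: ∫₀ᵗ 2·sin(4τ) dτ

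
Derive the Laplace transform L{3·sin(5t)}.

L{sin(ωt)} = ω/(s² + ω²), so L{sin(5t)} = 5/(s² + 25). Then L{3·sin(5t)} = 3·5/(s² + 25) = 15/(s² + 25)

Final answer: 15/(s² + 25)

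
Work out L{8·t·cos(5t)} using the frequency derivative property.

L{cos(5t)} = s/(s² + 25). Derivative: d/ds[s/(s² + 25)] = [(s² + 25) - s·2s]/(s² + 25)² = (25 - s²)/(s² + 25)². So L{t·cos(5t)} = -F'(s) = (s² - 25)/(s² + 25)². Then L{8·t·cos(5t)} = 8·(s² - 25)/(s² + 25)²

Final answer: 8·(s² - 25)/(s² + 25)²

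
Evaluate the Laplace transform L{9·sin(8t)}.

L{sin(ωt)} = ω/(s² + ω²), so L{sin(8t)} = 8/(s² + 64). Then L{9·sin(8t)} = 9·8/(s² + 64) = 72/(s² + 64)

Final answer: 72/(s² + 64)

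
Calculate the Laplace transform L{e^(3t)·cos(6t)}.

L{e^(at)·cos(ωt)} = (s-a)/((s-a)² + ω²), so L{e^(3t)·cos(6t)} = (s-3)/((s-3)² + 36)

Final answer: (s-3)/((s-3)² + 36)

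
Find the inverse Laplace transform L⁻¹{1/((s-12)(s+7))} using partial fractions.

Decompose: A/(s-12) + B/(s+7). A = 1/19, B = -1/19. f(t) = (e^(12t) - e^(-7t))/19

Final answer: (e^(12t) - e^(-7t))/19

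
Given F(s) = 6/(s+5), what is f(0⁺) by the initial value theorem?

f(0⁺) = lim_{s→∞} s·6/(s+5) = lim_{s→∞} 6s/(s+5) = 6

Final answer: 6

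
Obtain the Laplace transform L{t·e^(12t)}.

L{t^n·e^(at)} = n!/(s-a)^(n+1), so L{t·e^(12t)} = 1/(s-12)^2

Final answer: 1/(s-12)^2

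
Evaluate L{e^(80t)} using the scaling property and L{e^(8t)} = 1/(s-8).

Using L{f(at)} = (1/a)F(s/a) with a=10 and f(t) = e^(8t): L{e^(80t)} = (1/10) · 1/((s/10)-8) = (1/10) · 10/(s-80) = 1/(s-80)

Final answer: 1/(s-80)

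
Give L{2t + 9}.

L{2t + 9} = 2·L{t} + 9·L{1} = 2/s² + 9/s

Final answer: 2/s² + 9/s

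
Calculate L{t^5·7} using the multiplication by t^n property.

L{7} = 7/s. d^1/ds^1[1/s] = -1/s². d^2/ds^2[1/s] = 2/s^3. d^3/ds^3[1/s] = -6/s^4. d^4/ds^4[1/s] = 24/s^5. d^5/ds^5[1/s] = -120/s^6. So L{t^5} = (-1)^{5}·-120/s^6 = 120/s^6. Then L{t^5·7} = 7·120/s^6 = 840/s^6

Final answer: 840/s^6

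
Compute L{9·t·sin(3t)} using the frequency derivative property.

L{sin(3t)} = 3/(s² + 9). By L{t·f(t)} = -F'(s): -d/ds[3/(s² + 9)] = -(3)·(-2s)/(s² + 9)² = 6s/(s² + 9)². Then L{9·t·sin(3t)} = 9·6s/(s² + 9)² = 54s/(s² + 9)²

Final answer: 54s/(s² + 9)²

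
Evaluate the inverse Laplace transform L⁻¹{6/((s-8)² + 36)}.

Using frequency shift, L⁻¹{6/((s-8)² + 36)} = e^(8t)·sin(6t)

Final answer: e^(8t)·sin(6t)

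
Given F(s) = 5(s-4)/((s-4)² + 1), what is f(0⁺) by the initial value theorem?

f(0⁺) = lim_{s→∞} sF(s) = lim_{s→∞} 5s(s-4)/((s-4)² + 1) = 5

Final answer: 5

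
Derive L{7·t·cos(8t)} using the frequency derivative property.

L{cos(8t)} = s/(s² + 64). Derivative: d/ds[s/(s² + 64)] = [(s² + 64) - s·2s]/(s² + 64)² = (64 - s²)/(s² + 64)². So L{t·cos(8t)} = -F'(s) = (s² - 64)/(s² + 64)². Then L{7·t·cos(8t)} = 7·(s² - 64)/(s² + 64)²

Final answer: 7·(s² - 64)/(s² + 64)²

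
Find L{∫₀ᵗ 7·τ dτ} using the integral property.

L{∫₀ᵗ f(τ)dτ} = F(s)/s with f(t) = 7t. F(s) = 7/s^2, so L{∫₀ᵗ 7·τ dτ} = (7/s^2)/s = 7/s^3. (Check: ∫₀ᵗ 7·τ dτ = 7t^2/2.)

Final answer: 7/s^3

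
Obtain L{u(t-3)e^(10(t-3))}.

u(t-a)f(t-a) with f(t)=e^(10t). L{e^(10t)} = 1/(s-10). By time shift: e^(-3s)/(s-10)

Final answer: e^(-3s)/(s-10)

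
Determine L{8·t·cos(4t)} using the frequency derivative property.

L{cos(4t)} = s/(s² + 16). Derivative: d/ds[s/(s² + 16)] = [(s² + 16) - s·2s]/(s² + 16)² = (16 - s²)/(s² + 16)². So L{t·cos(4t)} = -F'(s) = (s² - 16)/(s² + 16)². Then L{8·t·cos(4t)} = 8·(s² - 16)/(s² + 16)²

Final answer: 8·(s² - 16)/(s² + 16)²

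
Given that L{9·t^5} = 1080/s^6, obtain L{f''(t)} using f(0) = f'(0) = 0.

L{f''(t)} = s²F(s) - sf(0) - f'(0) = s²·1080/s^6 - 0 - 0 = 1080/s^4

Final answer: 1080/s^4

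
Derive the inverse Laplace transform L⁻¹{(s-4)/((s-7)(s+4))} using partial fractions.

Using partial fractions, f(t) = (3e^(7t) + 8e^(-4t))/11

Final answer: (3e^(7t) + 8e^(-4t))/11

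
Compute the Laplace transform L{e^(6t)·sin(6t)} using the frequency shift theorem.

Frequency shift: L{e^(at)f(t)} = F(s-a). L{e^(6t)·sin(6t)} = 6/((s-6)² + 36)

Final answer: 6/((s-6)² + 36)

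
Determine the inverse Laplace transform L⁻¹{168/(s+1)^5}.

L⁻¹{n!/(s-a)^(n+1)} = t^n·e^(at) with n=4, a=-1. So L⁻¹{24/(s+1)^5} = t^4·e^(-t), and L⁻¹{168/(s+1)^5} = (168/24)·t^4·e^(-t) = 7·t^4·e^(-t)

Final answer: 7·t^4·e^(-t)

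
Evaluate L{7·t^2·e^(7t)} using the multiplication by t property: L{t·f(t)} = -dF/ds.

Using L{t^n·e^(at)} = n!/(s-a)^(n+1), L{t^2·e^(7t)} = 2/(s-7)^3, so L{7·t^2·e^(7t)} = 7·2/(s-7)^3 = 14/(s-7)^3

Final answer: 14/(s-7)^3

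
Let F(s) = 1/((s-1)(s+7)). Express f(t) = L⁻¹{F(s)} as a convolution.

1/((s-1)(s+7)) = (1/(s-1))·(1/(s+7)) = L{e^t}·L{e^(-7t)}. So f(t) = e^t*e^(-7t) = ∫₀ᵗ e^(τ)·e^(-7(t-τ)) dτ

Final answer: ∫₀ᵗ e^(τ)·e^(-7(t-τ)) dτ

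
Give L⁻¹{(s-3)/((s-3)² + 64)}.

Using frequency shift: L⁻¹{(s-a)/((s-a)² + b²)} = e^(at)cos(bt). Here a=3, b=8

Final answer: e^(3t)·cos(8t)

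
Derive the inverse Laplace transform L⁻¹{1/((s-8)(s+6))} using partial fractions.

Decompose: A/(s-8) + B/(s+6). A = 1/14, B = -1/14. f(t) = (e^(8t) - e^(-6t))/14

Final answer: (e^(8t) - e^(-6t))/14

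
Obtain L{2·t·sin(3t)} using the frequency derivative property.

L{sin(3t)} = 3/(s² + 9). By L{t·f(t)} = -F'(s): -d/ds[3/(s² + 9)] = -(3)·(-2s)/(s² + 9)² = 6s/(s² + 9)². Then L{2·t·sin(3t)} = 2·6s/(s² + 9)² = 12s/(s² + 9)²

Final answer: 12s/(s² + 9)²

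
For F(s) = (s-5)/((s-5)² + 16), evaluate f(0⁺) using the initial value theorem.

f(0⁺) = lim_{s→∞} sF(s) = lim_{s→∞} s(s-5)/((s-5)² + 16) = 1

Final answer: 1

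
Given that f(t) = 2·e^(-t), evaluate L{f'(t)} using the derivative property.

f(0) = 2, F(s) = 2/(s+1). L{f'(t)} = s·F(s) - f(0) = 2s/(s+1) - 2 = (2s - 2(s+1))/(s+1) = -2/(s+1)

Final answer: -2/(s+1)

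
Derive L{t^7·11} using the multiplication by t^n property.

L{11} = 11/s. d^1/ds^1[1/s] = -1/s². d^2/ds^2[1/s] = 2/s^3. d^3/ds^3[1/s] = -6/s^4. d^4/ds^4[1/s] = 24/s^5. d^5/ds^5[1/s] = -120/s^6. d^6/ds^6[1/s] = 720/s^7. d^7/ds^7[1/s] = -5040/s^8. So L{t^7} = (-1)^{7}·-5040/s^8 = 5040/s^8. Then L{t^7·11} = 11·5040/s^8 = 55440/s^8

Final answer: 55440/s^8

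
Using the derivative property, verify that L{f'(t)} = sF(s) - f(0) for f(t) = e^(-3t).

f'(t) = -3e^(-3t). Direct: L{f'(t)} = -3/(s+3). Property: s·1/(s+3) - 1 = (s - (s+3))/(s+3) = -3/(s+3). ✓

Final answer: -3/(s+3)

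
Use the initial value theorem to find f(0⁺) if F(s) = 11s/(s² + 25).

f(0⁺) = lim_{s→∞} s·11s/(s² + 25) = lim_{s→∞} 11s²/(s² + 25) = 11

Final answer: 11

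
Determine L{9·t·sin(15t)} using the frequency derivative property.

L{sin(15t)} = 15/(s² + 225). By L{t·f(t)} = -F'(s): -d/ds[15/(s² + 225)] = -(15)·(-2s)/(s² + 225)² = 30s/(s² + 225)². Then L{9·t·sin(15t)} = 9·30s/(s² + 225)² = 270s/(s² + 225)²

Final answer: 270s/(s² + 225)²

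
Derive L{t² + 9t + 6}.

L{t² + 9t + 6} = 2/s³ + 9/s² + 6/s = 2/s³ + 9/s² + 6/s

Final answer: 2/s³ + 9/s² + 6/s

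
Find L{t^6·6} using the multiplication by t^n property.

L{6} = 6/s. d^1/ds^1[1/s] = -1/s². d^2/ds^2[1/s] = 2/s^3. d^3/ds^3[1/s] = -6/s^4. d^4/ds^4[1/s] = 24/s^5. d^5/ds^5[1/s] = -120/s^6. d^6/ds^6[1/s] = 720/s^7. So L{t^6} = (-1)^{6}·720/s^7 = 720/s^7. Then L{t^6·6} = 6·720/s^7 = 4320/s^7

Final answer: 4320/s^7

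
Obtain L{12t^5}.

L{t^n} = n!/s^(n+1). So L{12t^5} = 12·5!/s^6 = 1440/s^6

Final answer: 1440/s^6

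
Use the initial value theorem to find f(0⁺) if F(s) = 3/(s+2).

f(0⁺) = lim_{s→∞} s·3/(s+2) = lim_{s→∞} 3s/(s+2) = 3

Final answer: 3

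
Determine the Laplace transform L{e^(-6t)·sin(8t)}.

L{e^(at)·sin(ωt)} = ω/((s-a)² + ω²), so L{e^(-6t)·sin(8t)} = 8/((s+6)² + 64)

Final answer: 8/((s+6)² + 64)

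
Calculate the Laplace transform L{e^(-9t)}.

L{e^(at)} = 1/(s-a), so L{e^(-9t)} = 1/(s+9)

Final answer: 1/(s+9)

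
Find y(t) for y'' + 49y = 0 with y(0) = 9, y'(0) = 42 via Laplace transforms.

L{y''} + 49L{y} = 0. s²Y - 9s - 42 + 49Y = 0. Y(s² + 49) = 9s + 42. Y = (9s + 42)/(s² + 49). Inverting: y(t) = 9cos(7t) + 6sin(7t)

Final answer: y(t) = 9cos(7t) + 6sin(7t)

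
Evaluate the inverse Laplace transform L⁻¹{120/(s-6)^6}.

L⁻¹{n!/(s-a)^(n+1)} = t^n·e^(at), so L⁻¹{120/(s-6)^6} = t^5·e^(6t)

Final answer: t^5·e^(6t)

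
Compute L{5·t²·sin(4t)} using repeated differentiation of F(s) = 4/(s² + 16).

F(s) = 4/(s² + 16). F'(s) = -8s/(s² + 16)². F''(s) = -8(16 - 3s²)/(s² + 16)³ = (24s² - 128)/(s² + 16)³. So L{t²·sin(4t)} = (-1)² F''(s) = (24s² - 128)/(s² + 16)³. Then L{5·t²·sin(4t)} = 5·(24s² - 128)/(s² + 16)³ = (120s² - 640)/(s² + 16)³

Final answer: (120s² - 640)/(s² + 16)³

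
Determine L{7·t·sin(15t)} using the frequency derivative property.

L{sin(15t)} = 15/(s² + 225). By L{t·f(t)} = -F'(s): -d/ds[15/(s² + 225)] = -(15)·(-2s)/(s² + 225)² = 30s/(s² + 225)². Then L{7·t·sin(15t)} = 7·30s/(s² + 225)² = 210s/(s² + 225)²

Final answer: 210s/(s² + 225)²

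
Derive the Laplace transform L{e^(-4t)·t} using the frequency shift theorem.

L{e^(at)·t^n} = n!/(s-a)^(n+1), so L{e^(-4t)·t} = 1/(s+4)^2

Final answer: 1/(s+4)^2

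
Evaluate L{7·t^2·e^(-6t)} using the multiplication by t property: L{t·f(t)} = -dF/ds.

Using L{t^n·e^(at)} = n!/(s-a)^(n+1), L{t^2·e^(-6t)} = 2/(s+6)^3, so L{7·t^2·e^(-6t)} = 7·2/(s+6)^3 = 14/(s+6)^3

Final answer: 14/(s+6)^3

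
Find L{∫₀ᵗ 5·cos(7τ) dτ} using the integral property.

L{∫₀ᵗ f(τ)dτ} = F(s)/s with F(s) = 5s/(s² + 49), so the result is (5s/(s² + 49))/s = 5/(s² + 49)

Final answer: 5/(s² + 49)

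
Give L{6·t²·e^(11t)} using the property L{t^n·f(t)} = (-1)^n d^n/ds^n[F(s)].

L{e^(11t)} = 1/(s-11). d/ds[1/(s-11)] = -1/(s-11)². d²/ds²[1/(s-11)] = 2/(s-11)³. So L{t²·e^(11t)} = (-1)² · 2/(s-11)³ = 2/(s-11)³. Then L{6·t²·e^(11t)} = 6·2/(s-11)³ = 12/(s-11)³

Final answer: 12/(s-11)³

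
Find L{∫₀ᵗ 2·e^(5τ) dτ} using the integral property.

L{∫₀ᵗ f(τ)dτ} = F(s)/s with F(s) = 2/(s-5), so L{∫₀ᵗ 2·e^(5τ) dτ} = 2/(s(s-5))

Final answer: 2/(s(s-5))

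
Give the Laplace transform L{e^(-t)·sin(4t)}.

L{e^(at)·sin(ωt)} = ω/((s-a)² + ω²), so L{e^(-t)·sin(4t)} = 4/((s+1)² + 16)

Final answer: 4/((s+1)² + 16)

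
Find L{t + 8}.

L{t + 8} = L{t} + 8·L{1} = 1/s² + 8/s

Final answer: 1/s² + 8/s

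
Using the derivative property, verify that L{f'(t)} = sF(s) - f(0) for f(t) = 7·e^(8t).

f'(t) = 56e^(8t). Direct: L{f'(t)} = 56/(s-8). Property: s·7/(s-8) - 7 = (7s - 7(s-8))/(s-8) = 56/(s-8). ✓

Final answer: 56/(s-8)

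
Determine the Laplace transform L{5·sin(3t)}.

L{sin(ωt)} = ω/(s² + ω²), so L{sin(3t)} = 3/(s² + 9). Then L{5·sin(3t)} = 5·3/(s² + 9) = 15/(s² + 9)

Final answer: 15/(s² + 9)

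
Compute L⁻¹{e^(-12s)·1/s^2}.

L⁻¹{1/s^2} = t. By the time shift theorem, L⁻¹{e^(-as)F(s)} = u(t-a)f(t-a) with a=12, so L⁻¹{e^(-12s)·1/s^2} = u(t-12)·(t-12)

Final answer: u(t-12)·(t-12)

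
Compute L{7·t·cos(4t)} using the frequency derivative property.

L{cos(4t)} = s/(s² + 16). Derivative: d/ds[s/(s² + 16)] = [(s² + 16) - s·2s]/(s² + 16)² = (16 - s²)/(s² + 16)². So L{t·cos(4t)} = -F'(s) = (s² - 16)/(s² + 16)². Then L{7·t·cos(4t)} = 7·(s² - 16)/(s² + 16)²

Final answer: 7·(s² - 16)/(s² + 16)²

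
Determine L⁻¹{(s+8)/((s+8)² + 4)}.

Using frequency shift: L⁻¹{(s-a)/((s-a)² + b²)} = e^(at)cos(bt). Here a=-8, b=2

Final answer: e^(-8t)·cos(2t)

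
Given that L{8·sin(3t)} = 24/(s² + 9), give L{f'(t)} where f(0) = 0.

L{f'(t)} = s·F(s) - f(0) = s·24/(s² + 9) - 0 = 24s/(s² + 9)

Final answer: 24s/(s² + 9)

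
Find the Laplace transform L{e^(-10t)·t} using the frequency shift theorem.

L{e^(at)·t^n} = n!/(s-a)^(n+1), so L{e^(-10t)·t} = 1/(s+10)^2

Final answer: 1/(s+10)^2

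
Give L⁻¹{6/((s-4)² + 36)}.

Form: b/((s-a)² + b²) → e^(at)sin(bt). With a=4, b=6

Final answer: e^(4t)·sin(6t)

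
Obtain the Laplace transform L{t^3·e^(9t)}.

L{t^n·e^(at)} = n!/(s-a)^(n+1), so L{t^3·e^(9t)} = 6/(s-9)^4

Final answer: 6/(s-9)^4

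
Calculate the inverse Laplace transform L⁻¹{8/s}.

L⁻¹{c/s} = c, so L⁻¹{8/s} = 8

Final answer: 8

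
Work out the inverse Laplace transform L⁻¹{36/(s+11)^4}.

L⁻¹{n!/(s-a)^(n+1)} = t^n·e^(at) with n=3, a=-11. So L⁻¹{6/(s+11)^4} = t^3·e^(-11t), and L⁻¹{36/(s+11)^4} = (36/6)·t^3·e^(-11t) = 6·t^3·e^(-11t)

Final answer: 6·t^3·e^(-11t)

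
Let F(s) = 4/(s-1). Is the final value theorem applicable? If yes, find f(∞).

sF(s) = 4s/(s-1) has a pole at s = 1 in the right half-plane. Theorem does NOT apply (unstable system; f(t) = 4·e^t grows without bound).

Final answer: Not applicable (unstable)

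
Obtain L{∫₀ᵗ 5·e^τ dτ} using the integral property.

L{∫₀ᵗ f(τ)dτ} = F(s)/s with F(s) = 5/(s-1), so L{∫₀ᵗ 5·e^τ dτ} = 5/(s(s-1))

Final answer: 5/(s(s-1))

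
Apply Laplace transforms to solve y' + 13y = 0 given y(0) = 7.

L{y'} + 13L{y} = 0. sY - 7 + 13Y = 0. Y(s+13) = 7. Y = 7/(s+13)

Final answer: y(t) = 7e^(-13t)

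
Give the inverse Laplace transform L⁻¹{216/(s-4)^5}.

L⁻¹{n!/(s-a)^(n+1)} = t^n·e^(at) with n=4, a=4. So L⁻¹{24/(s-4)^5} = t^4·e^(4t), and L⁻¹{216/(s-4)^5} = (216/24)·t^4·e^(4t) = 9·t^4·e^(4t)

Final answer: 9·t^4·e^(4t)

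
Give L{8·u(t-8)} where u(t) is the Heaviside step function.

L{u(t-a)} = e^(-as)/s. Here a=8, so L{u(t-8)} = e^(-8s)/s, and L{8·u(t-8)} = 8·e^(-8s)/s

Final answer: 8·e^(-8s)/s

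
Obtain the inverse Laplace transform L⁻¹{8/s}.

L⁻¹{c/s} = c, so L⁻¹{8/s} = 8

Final answer: 8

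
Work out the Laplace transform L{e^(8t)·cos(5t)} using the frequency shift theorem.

Frequency shift: L{e^(at)f(t)} = F(s-a). L{e^(8t)·cos(5t)} = (s-8)/((s-8)² + 25)

Final answer: (s-8)/((s-8)² + 25)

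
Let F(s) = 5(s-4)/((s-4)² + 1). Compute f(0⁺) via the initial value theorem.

f(0⁺) = lim_{s→∞} sF(s) = lim_{s→∞} 5s(s-4)/((s-4)² + 1) = 5

Final answer: 5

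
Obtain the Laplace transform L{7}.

L{7} = 7 · L{1} = 7/s

Final answer: 7/s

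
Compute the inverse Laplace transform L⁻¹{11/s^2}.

L⁻¹{n!/s^(n+1)} = t^n with n=1. So L⁻¹{1/s^2} = t, and L⁻¹{11/s^2} = (11/1)·t = 11·t

Final answer: 11·t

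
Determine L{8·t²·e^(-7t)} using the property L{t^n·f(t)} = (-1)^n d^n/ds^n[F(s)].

L{e^(-7t)} = 1/(s+7). d/ds[1/(s+7)] = -1/(s+7)². d²/ds²[1/(s+7)] = 2/(s+7)³. So L{t²·e^(-7t)} = (-1)² · 2/(s+7)³ = 2/(s+7)³. Then L{8·t²·e^(-7t)} = 8·2/(s+7)³ = 16/(s+7)³

Final answer: 16/(s+7)³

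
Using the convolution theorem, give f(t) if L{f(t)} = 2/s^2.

2/s^2 = (2/s)·(1/s) = L{2}·L{1}. By convolution, f(t) = 2*1 = ∫₀ᵗ 2·1 dτ = 2·t

Final answer: 2·t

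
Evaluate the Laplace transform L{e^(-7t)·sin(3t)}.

L{e^(at)·sin(ωt)} = ω/((s-a)² + ω²), so L{e^(-7t)·sin(3t)} = 3/((s+7)² + 9)

Final answer: 3/((s+7)² + 9)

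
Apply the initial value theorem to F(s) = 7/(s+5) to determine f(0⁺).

f(0⁺) = lim_{s→∞} s·7/(s+5) = lim_{s→∞} 7s/(s+5) = 7

Final answer: 7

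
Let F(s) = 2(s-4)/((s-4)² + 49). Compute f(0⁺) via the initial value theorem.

f(0⁺) = lim_{s→∞} sF(s) = lim_{s→∞} 2s(s-4)/((s-4)² + 49) = 2

Final answer: 2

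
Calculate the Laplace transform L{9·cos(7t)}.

L{cos(ωt)} = s/(s² + ω²), so L{cos(7t)} = s/(s² + 49). Then L{9·cos(7t)} = 9·s/(s² + 49) = 9s/(s² + 49)

Final answer: 9s/(s² + 49)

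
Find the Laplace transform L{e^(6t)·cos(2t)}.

L{e^(at)·cos(ωt)} = (s-a)/((s-a)² + ω²), so L{e^(6t)·cos(2t)} = (s-6)/((s-6)² + 4)

Final answer: (s-6)/((s-6)² + 4)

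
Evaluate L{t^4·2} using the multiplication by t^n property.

L{2} = 2/s. d^1/ds^1[1/s] = -1/s². d^2/ds^2[1/s] = 2/s^3. d^3/ds^3[1/s] = -6/s^4. d^4/ds^4[1/s] = 24/s^5. So L{t^4} = (-1)^{4}·24/s^5 = 24/s^5. Then L{t^4·2} = 2·24/s^5 = 48/s^5

Final answer: 48/s^5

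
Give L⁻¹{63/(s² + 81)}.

This is the form c·a/(s² + a²) with a = 9, c = 7. L⁻¹ = 7·sin(9t)

Final answer: 7·sin(9t)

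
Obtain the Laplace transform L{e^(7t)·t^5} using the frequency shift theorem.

L{e^(at)·t^n} = n!/(s-a)^(n+1), so L{e^(7t)·t^5} = 120/(s-7)^6

Final answer: 120/(s-7)^6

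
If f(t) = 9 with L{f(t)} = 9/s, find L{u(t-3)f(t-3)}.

Time shift theorem: L{u(t-a)f(t-a)} = e^(-as)F(s). Here a=3, F(s) = 9/s, so L{u(t-3)f(t-3)} = e^(-3s)·9/s

Final answer: e^(-3s)·9/s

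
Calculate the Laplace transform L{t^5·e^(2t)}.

L{t^n·e^(at)} = n!/(s-a)^(n+1), so L{t^5·e^(2t)} = 120/(s-2)^6

Final answer: 120/(s-2)^6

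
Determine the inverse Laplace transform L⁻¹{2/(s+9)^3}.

L⁻¹{n!/(s-a)^(n+1)} = t^n·e^(at), so L⁻¹{2/(s+9)^3} = t^2·e^(-9t)

Final answer: t^2·e^(-9t)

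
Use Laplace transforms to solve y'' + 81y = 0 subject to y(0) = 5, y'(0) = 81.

L{y''} + 81L{y} = 0. s²Y - 5s - 81 + 81Y = 0. Y(s² + 81) = 5s + 81. Y = (5s + 81)/(s² + 81). Inverting: y(t) = 5cos(9t) + 9sin(9t)

Final answer: y(t) = 5cos(9t) + 9sin(9t)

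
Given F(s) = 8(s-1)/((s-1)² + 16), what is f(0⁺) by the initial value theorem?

f(0⁺) = lim_{s→∞} sF(s) = lim_{s→∞} 8s(s-1)/((s-1)² + 16) = 8

Final answer: 8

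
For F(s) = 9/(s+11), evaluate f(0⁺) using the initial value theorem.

f(0⁺) = lim_{s→∞} s·9/(s+11) = lim_{s→∞} 9s/(s+11) = 9

Final answer: 9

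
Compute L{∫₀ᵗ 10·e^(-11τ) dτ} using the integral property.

L{∫₀ᵗ f(τ)dτ} = F(s)/s with F(s) = 10/(s+11), so L{∫₀ᵗ 10·e^(-11τ) dτ} = 10/(s(s+11))

Final answer: 10/(s(s+11))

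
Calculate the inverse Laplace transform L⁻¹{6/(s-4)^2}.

L⁻¹{n!/(s-a)^(n+1)} = t^n·e^(at) with n=1, a=4. So L⁻¹{1/(s-4)^2} = t·e^(4t), and L⁻¹{6/(s-4)^2} = (6/1)·t·e^(4t) = 6·t·e^(4t)

Final answer: 6·t·e^(4t)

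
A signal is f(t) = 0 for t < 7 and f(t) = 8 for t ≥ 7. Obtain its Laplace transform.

f(t) = 8·u(t-7). L{u(t-7)} = e^(-7s)/s, so L{f(t)} = 8·e^(-7s)/s

Final answer: 8·e^(-7s)/s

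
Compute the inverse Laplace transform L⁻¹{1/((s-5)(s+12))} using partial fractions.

Decompose: A/(s-5) + B/(s+12). A = 1/17, B = -1/17. f(t) = (e^(5t) - e^(-12t))/17

Final answer: (e^(5t) - e^(-12t))/17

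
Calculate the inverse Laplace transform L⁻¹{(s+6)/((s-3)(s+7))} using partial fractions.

Using partial fractions, f(t) = (9e^(3t) + e^(-7t))/10

Final answer: (9e^(3t) + e^(-7t))/10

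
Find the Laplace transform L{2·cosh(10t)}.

L{cosh(ωt)} = s/(s² - ω²), so L{cosh(10t)} = s/(s² - 100). Then L{2·cosh(10t)} = 2·s/(s² - 100) = 2s/(s² - 100)

Final answer: 2s/(s² - 100)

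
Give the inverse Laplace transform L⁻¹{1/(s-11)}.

L⁻¹{1/(s-a)} = e^(at), so L⁻¹{1/(s-11)} = e^(11t)

Final answer: e^(11t)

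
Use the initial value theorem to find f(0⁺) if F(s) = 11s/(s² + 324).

f(0⁺) = lim_{s→∞} s·11s/(s² + 324) = lim_{s→∞} 11s²/(s² + 324) = 11

Final answer: 11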